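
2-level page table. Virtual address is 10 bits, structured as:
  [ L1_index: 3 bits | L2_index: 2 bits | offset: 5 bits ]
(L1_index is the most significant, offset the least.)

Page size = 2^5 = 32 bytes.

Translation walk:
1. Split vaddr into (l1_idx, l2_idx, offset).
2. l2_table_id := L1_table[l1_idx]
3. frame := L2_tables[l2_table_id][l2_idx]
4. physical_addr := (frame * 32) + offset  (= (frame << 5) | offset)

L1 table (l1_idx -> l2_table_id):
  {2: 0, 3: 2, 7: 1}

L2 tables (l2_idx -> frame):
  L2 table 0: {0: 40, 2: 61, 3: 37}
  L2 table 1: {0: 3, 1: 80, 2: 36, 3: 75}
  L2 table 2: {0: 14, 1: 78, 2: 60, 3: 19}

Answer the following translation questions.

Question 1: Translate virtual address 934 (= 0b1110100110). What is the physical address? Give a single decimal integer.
vaddr = 934 = 0b1110100110
Split: l1_idx=7, l2_idx=1, offset=6
L1[7] = 1
L2[1][1] = 80
paddr = 80 * 32 + 6 = 2566

Answer: 2566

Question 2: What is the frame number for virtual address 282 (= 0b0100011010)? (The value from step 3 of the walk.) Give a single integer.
vaddr = 282: l1_idx=2, l2_idx=0
L1[2] = 0; L2[0][0] = 40

Answer: 40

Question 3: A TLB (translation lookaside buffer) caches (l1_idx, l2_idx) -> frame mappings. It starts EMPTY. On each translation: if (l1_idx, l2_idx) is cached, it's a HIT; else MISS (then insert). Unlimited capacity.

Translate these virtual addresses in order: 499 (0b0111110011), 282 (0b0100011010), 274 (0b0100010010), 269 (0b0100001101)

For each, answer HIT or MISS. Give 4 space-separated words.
Answer: MISS MISS HIT HIT

Derivation:
vaddr=499: (3,3) not in TLB -> MISS, insert
vaddr=282: (2,0) not in TLB -> MISS, insert
vaddr=274: (2,0) in TLB -> HIT
vaddr=269: (2,0) in TLB -> HIT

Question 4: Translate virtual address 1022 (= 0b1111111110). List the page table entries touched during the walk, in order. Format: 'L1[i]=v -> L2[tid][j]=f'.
vaddr = 1022 = 0b1111111110
Split: l1_idx=7, l2_idx=3, offset=30

Answer: L1[7]=1 -> L2[1][3]=75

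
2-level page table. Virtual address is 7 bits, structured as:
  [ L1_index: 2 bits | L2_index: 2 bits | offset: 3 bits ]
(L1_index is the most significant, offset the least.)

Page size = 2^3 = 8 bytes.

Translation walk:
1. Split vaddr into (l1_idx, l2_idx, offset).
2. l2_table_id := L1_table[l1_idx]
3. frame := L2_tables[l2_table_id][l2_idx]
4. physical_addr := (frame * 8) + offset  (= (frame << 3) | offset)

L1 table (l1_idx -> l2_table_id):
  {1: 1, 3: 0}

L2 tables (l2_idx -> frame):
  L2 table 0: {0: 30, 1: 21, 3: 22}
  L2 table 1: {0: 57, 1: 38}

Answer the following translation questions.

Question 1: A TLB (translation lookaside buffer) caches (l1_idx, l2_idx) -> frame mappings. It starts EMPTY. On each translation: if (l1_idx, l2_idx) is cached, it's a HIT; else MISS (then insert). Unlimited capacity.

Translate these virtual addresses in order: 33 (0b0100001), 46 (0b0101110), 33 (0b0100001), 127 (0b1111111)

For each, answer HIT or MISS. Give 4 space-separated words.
vaddr=33: (1,0) not in TLB -> MISS, insert
vaddr=46: (1,1) not in TLB -> MISS, insert
vaddr=33: (1,0) in TLB -> HIT
vaddr=127: (3,3) not in TLB -> MISS, insert

Answer: MISS MISS HIT MISS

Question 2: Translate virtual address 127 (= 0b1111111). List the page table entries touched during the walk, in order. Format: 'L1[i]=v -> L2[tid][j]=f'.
Answer: L1[3]=0 -> L2[0][3]=22

Derivation:
vaddr = 127 = 0b1111111
Split: l1_idx=3, l2_idx=3, offset=7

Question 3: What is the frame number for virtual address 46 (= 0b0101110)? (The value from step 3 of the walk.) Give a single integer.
Answer: 38

Derivation:
vaddr = 46: l1_idx=1, l2_idx=1
L1[1] = 1; L2[1][1] = 38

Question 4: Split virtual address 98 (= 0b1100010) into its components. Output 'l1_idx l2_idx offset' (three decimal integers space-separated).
Answer: 3 0 2

Derivation:
vaddr = 98 = 0b1100010
  top 2 bits -> l1_idx = 3
  next 2 bits -> l2_idx = 0
  bottom 3 bits -> offset = 2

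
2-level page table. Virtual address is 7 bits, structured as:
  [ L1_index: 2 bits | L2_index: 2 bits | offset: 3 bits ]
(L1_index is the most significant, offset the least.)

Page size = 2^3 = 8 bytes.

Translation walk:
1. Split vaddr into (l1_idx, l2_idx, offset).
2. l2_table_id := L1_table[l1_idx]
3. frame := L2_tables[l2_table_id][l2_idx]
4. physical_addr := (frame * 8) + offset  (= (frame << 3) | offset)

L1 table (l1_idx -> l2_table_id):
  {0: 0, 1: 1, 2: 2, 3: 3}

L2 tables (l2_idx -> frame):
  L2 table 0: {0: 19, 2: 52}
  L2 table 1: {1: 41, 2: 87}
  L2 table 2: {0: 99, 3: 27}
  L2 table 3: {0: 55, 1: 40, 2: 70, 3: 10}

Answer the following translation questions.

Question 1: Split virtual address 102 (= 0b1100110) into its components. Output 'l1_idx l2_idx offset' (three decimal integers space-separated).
Answer: 3 0 6

Derivation:
vaddr = 102 = 0b1100110
  top 2 bits -> l1_idx = 3
  next 2 bits -> l2_idx = 0
  bottom 3 bits -> offset = 6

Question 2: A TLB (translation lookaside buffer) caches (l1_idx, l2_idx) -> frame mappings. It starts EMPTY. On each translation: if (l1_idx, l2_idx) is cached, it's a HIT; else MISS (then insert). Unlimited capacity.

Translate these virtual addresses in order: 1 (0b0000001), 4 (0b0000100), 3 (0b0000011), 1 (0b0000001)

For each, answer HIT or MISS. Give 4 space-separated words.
vaddr=1: (0,0) not in TLB -> MISS, insert
vaddr=4: (0,0) in TLB -> HIT
vaddr=3: (0,0) in TLB -> HIT
vaddr=1: (0,0) in TLB -> HIT

Answer: MISS HIT HIT HIT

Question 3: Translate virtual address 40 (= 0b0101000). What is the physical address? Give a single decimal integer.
vaddr = 40 = 0b0101000
Split: l1_idx=1, l2_idx=1, offset=0
L1[1] = 1
L2[1][1] = 41
paddr = 41 * 8 + 0 = 328

Answer: 328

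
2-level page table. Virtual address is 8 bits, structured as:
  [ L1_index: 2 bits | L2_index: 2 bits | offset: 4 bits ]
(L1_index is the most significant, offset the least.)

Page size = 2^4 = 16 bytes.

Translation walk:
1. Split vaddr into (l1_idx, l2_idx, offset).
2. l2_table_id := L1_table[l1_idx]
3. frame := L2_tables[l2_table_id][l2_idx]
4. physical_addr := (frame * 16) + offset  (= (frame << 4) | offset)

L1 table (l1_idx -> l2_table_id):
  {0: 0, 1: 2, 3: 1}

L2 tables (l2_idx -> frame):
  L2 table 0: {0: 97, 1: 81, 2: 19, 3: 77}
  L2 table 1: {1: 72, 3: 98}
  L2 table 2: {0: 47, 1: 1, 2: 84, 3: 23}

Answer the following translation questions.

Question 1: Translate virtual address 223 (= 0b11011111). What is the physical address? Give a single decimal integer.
vaddr = 223 = 0b11011111
Split: l1_idx=3, l2_idx=1, offset=15
L1[3] = 1
L2[1][1] = 72
paddr = 72 * 16 + 15 = 1167

Answer: 1167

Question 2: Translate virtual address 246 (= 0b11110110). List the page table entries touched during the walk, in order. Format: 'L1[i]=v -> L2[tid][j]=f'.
Answer: L1[3]=1 -> L2[1][3]=98

Derivation:
vaddr = 246 = 0b11110110
Split: l1_idx=3, l2_idx=3, offset=6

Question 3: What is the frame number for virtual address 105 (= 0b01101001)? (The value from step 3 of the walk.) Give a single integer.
vaddr = 105: l1_idx=1, l2_idx=2
L1[1] = 2; L2[2][2] = 84

Answer: 84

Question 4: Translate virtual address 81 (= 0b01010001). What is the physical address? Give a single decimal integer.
Answer: 17

Derivation:
vaddr = 81 = 0b01010001
Split: l1_idx=1, l2_idx=1, offset=1
L1[1] = 2
L2[2][1] = 1
paddr = 1 * 16 + 1 = 17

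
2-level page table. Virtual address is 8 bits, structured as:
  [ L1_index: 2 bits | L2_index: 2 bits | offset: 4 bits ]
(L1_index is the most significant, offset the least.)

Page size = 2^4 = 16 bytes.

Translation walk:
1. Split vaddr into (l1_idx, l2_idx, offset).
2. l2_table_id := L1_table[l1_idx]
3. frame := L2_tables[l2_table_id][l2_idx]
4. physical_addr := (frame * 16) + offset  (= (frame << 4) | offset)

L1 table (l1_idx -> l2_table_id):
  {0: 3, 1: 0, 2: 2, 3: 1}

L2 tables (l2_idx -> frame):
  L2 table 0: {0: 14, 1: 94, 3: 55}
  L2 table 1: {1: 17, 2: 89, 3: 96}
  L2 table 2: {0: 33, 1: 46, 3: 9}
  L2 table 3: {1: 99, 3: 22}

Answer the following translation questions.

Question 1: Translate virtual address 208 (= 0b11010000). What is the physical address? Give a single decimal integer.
vaddr = 208 = 0b11010000
Split: l1_idx=3, l2_idx=1, offset=0
L1[3] = 1
L2[1][1] = 17
paddr = 17 * 16 + 0 = 272

Answer: 272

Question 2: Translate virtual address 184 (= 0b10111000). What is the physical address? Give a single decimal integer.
vaddr = 184 = 0b10111000
Split: l1_idx=2, l2_idx=3, offset=8
L1[2] = 2
L2[2][3] = 9
paddr = 9 * 16 + 8 = 152

Answer: 152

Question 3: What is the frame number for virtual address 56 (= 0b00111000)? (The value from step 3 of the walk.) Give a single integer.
Answer: 22

Derivation:
vaddr = 56: l1_idx=0, l2_idx=3
L1[0] = 3; L2[3][3] = 22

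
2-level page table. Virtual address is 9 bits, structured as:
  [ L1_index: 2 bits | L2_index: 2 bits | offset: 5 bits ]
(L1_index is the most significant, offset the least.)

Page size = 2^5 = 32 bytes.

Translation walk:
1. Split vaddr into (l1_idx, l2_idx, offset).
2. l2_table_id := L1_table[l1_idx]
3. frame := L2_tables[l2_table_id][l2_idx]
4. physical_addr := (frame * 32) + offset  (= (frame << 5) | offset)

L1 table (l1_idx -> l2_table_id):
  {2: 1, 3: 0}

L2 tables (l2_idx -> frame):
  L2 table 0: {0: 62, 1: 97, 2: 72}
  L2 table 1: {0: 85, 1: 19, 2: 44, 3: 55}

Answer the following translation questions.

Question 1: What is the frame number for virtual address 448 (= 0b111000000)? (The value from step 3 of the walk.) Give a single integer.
vaddr = 448: l1_idx=3, l2_idx=2
L1[3] = 0; L2[0][2] = 72

Answer: 72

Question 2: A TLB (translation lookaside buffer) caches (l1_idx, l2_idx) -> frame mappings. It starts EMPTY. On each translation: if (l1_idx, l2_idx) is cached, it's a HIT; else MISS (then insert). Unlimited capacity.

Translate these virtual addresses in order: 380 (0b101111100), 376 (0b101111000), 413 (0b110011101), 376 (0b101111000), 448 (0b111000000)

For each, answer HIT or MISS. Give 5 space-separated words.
vaddr=380: (2,3) not in TLB -> MISS, insert
vaddr=376: (2,3) in TLB -> HIT
vaddr=413: (3,0) not in TLB -> MISS, insert
vaddr=376: (2,3) in TLB -> HIT
vaddr=448: (3,2) not in TLB -> MISS, insert

Answer: MISS HIT MISS HIT MISS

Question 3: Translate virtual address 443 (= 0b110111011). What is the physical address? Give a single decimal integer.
Answer: 3131

Derivation:
vaddr = 443 = 0b110111011
Split: l1_idx=3, l2_idx=1, offset=27
L1[3] = 0
L2[0][1] = 97
paddr = 97 * 32 + 27 = 3131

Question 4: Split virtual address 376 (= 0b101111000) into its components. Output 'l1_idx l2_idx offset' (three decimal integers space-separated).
Answer: 2 3 24

Derivation:
vaddr = 376 = 0b101111000
  top 2 bits -> l1_idx = 2
  next 2 bits -> l2_idx = 3
  bottom 5 bits -> offset = 24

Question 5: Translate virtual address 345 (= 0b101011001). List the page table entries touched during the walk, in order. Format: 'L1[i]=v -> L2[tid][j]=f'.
Answer: L1[2]=1 -> L2[1][2]=44

Derivation:
vaddr = 345 = 0b101011001
Split: l1_idx=2, l2_idx=2, offset=25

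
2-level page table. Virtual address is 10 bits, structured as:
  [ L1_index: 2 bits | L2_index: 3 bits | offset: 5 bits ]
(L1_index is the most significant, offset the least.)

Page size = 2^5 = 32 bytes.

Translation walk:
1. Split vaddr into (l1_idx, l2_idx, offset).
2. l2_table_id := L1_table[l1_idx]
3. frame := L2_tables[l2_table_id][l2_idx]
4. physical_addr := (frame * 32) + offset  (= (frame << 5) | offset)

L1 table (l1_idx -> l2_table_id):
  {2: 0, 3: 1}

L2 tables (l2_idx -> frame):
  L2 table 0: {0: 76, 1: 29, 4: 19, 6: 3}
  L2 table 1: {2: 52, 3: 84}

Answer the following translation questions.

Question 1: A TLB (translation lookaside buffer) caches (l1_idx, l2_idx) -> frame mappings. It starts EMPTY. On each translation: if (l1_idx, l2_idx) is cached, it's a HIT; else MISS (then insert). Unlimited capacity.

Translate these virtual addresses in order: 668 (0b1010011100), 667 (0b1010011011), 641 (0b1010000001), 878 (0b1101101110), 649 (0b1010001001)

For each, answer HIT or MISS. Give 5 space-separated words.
vaddr=668: (2,4) not in TLB -> MISS, insert
vaddr=667: (2,4) in TLB -> HIT
vaddr=641: (2,4) in TLB -> HIT
vaddr=878: (3,3) not in TLB -> MISS, insert
vaddr=649: (2,4) in TLB -> HIT

Answer: MISS HIT HIT MISS HIT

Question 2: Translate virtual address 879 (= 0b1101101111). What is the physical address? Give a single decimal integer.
Answer: 2703

Derivation:
vaddr = 879 = 0b1101101111
Split: l1_idx=3, l2_idx=3, offset=15
L1[3] = 1
L2[1][3] = 84
paddr = 84 * 32 + 15 = 2703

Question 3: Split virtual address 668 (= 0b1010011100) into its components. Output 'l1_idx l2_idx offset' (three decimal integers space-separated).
vaddr = 668 = 0b1010011100
  top 2 bits -> l1_idx = 2
  next 3 bits -> l2_idx = 4
  bottom 5 bits -> offset = 28

Answer: 2 4 28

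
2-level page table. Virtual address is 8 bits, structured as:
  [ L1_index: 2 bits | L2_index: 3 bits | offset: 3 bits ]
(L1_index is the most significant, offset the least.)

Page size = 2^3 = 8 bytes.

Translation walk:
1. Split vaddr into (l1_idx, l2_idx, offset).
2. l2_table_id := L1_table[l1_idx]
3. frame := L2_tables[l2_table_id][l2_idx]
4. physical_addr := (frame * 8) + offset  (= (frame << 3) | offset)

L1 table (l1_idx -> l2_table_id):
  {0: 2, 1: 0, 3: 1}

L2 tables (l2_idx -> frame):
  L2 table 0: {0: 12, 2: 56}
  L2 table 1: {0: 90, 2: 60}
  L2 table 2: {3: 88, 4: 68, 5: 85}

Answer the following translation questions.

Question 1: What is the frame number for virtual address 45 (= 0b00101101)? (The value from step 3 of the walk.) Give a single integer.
Answer: 85

Derivation:
vaddr = 45: l1_idx=0, l2_idx=5
L1[0] = 2; L2[2][5] = 85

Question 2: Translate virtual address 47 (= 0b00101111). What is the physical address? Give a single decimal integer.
vaddr = 47 = 0b00101111
Split: l1_idx=0, l2_idx=5, offset=7
L1[0] = 2
L2[2][5] = 85
paddr = 85 * 8 + 7 = 687

Answer: 687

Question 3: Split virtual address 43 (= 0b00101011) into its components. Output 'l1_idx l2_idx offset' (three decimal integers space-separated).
vaddr = 43 = 0b00101011
  top 2 bits -> l1_idx = 0
  next 3 bits -> l2_idx = 5
  bottom 3 bits -> offset = 3

Answer: 0 5 3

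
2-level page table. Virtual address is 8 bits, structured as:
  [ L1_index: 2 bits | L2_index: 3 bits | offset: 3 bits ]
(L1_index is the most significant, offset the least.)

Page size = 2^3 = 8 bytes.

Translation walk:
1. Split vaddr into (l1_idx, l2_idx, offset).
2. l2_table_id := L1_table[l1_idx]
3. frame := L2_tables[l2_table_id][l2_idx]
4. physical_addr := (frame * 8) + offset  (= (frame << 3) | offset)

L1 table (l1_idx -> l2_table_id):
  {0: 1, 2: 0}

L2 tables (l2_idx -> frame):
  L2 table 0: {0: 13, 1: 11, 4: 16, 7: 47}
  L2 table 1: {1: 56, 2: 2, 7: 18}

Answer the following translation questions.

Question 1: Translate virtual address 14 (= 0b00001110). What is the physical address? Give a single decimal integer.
vaddr = 14 = 0b00001110
Split: l1_idx=0, l2_idx=1, offset=6
L1[0] = 1
L2[1][1] = 56
paddr = 56 * 8 + 6 = 454

Answer: 454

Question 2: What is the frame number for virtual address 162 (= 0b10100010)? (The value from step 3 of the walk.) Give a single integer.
vaddr = 162: l1_idx=2, l2_idx=4
L1[2] = 0; L2[0][4] = 16

Answer: 16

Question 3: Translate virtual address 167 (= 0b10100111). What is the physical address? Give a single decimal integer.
vaddr = 167 = 0b10100111
Split: l1_idx=2, l2_idx=4, offset=7
L1[2] = 0
L2[0][4] = 16
paddr = 16 * 8 + 7 = 135

Answer: 135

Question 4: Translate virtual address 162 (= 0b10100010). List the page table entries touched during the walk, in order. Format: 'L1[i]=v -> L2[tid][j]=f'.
vaddr = 162 = 0b10100010
Split: l1_idx=2, l2_idx=4, offset=2

Answer: L1[2]=0 -> L2[0][4]=16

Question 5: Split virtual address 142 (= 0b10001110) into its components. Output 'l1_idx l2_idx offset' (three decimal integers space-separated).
vaddr = 142 = 0b10001110
  top 2 bits -> l1_idx = 2
  next 3 bits -> l2_idx = 1
  bottom 3 bits -> offset = 6

Answer: 2 1 6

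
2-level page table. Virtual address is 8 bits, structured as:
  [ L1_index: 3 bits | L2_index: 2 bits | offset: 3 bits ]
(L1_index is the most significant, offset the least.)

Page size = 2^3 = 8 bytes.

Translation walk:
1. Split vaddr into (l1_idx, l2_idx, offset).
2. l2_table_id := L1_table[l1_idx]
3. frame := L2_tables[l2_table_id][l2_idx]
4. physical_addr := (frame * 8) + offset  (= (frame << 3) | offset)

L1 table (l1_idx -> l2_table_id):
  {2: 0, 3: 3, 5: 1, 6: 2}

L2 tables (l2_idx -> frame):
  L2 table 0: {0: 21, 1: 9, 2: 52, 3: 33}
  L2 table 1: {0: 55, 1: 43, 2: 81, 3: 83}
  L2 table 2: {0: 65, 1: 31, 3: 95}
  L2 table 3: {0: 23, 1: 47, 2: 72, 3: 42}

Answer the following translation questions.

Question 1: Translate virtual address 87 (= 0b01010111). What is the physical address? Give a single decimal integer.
vaddr = 87 = 0b01010111
Split: l1_idx=2, l2_idx=2, offset=7
L1[2] = 0
L2[0][2] = 52
paddr = 52 * 8 + 7 = 423

Answer: 423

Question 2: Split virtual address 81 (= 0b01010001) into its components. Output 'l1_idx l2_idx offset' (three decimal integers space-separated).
Answer: 2 2 1

Derivation:
vaddr = 81 = 0b01010001
  top 3 bits -> l1_idx = 2
  next 2 bits -> l2_idx = 2
  bottom 3 bits -> offset = 1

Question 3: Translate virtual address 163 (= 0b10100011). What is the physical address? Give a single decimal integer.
Answer: 443

Derivation:
vaddr = 163 = 0b10100011
Split: l1_idx=5, l2_idx=0, offset=3
L1[5] = 1
L2[1][0] = 55
paddr = 55 * 8 + 3 = 443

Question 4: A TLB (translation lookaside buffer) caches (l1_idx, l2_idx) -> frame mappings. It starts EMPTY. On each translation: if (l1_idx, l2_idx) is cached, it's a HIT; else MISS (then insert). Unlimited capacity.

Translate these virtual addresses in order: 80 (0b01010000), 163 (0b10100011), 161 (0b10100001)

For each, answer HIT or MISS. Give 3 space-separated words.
vaddr=80: (2,2) not in TLB -> MISS, insert
vaddr=163: (5,0) not in TLB -> MISS, insert
vaddr=161: (5,0) in TLB -> HIT

Answer: MISS MISS HIT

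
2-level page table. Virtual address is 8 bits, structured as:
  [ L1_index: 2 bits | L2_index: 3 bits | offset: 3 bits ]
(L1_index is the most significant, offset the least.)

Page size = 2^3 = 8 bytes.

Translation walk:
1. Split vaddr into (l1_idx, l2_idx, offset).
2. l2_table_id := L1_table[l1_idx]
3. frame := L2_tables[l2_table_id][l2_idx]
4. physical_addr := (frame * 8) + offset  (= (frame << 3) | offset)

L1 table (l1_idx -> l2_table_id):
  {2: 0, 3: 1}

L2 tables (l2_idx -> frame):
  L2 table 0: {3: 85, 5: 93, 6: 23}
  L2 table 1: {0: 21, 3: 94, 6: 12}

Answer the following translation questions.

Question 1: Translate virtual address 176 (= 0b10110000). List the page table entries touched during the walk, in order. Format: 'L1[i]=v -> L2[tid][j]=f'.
Answer: L1[2]=0 -> L2[0][6]=23

Derivation:
vaddr = 176 = 0b10110000
Split: l1_idx=2, l2_idx=6, offset=0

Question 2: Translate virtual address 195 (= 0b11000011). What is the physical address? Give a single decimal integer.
vaddr = 195 = 0b11000011
Split: l1_idx=3, l2_idx=0, offset=3
L1[3] = 1
L2[1][0] = 21
paddr = 21 * 8 + 3 = 171

Answer: 171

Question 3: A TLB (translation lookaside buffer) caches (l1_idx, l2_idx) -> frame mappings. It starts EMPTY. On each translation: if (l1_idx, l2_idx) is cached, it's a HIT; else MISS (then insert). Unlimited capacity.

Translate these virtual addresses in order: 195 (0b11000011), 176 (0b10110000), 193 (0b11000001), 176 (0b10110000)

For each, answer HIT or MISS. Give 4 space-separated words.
vaddr=195: (3,0) not in TLB -> MISS, insert
vaddr=176: (2,6) not in TLB -> MISS, insert
vaddr=193: (3,0) in TLB -> HIT
vaddr=176: (2,6) in TLB -> HIT

Answer: MISS MISS HIT HIT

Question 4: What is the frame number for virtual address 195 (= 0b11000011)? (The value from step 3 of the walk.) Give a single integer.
Answer: 21

Derivation:
vaddr = 195: l1_idx=3, l2_idx=0
L1[3] = 1; L2[1][0] = 21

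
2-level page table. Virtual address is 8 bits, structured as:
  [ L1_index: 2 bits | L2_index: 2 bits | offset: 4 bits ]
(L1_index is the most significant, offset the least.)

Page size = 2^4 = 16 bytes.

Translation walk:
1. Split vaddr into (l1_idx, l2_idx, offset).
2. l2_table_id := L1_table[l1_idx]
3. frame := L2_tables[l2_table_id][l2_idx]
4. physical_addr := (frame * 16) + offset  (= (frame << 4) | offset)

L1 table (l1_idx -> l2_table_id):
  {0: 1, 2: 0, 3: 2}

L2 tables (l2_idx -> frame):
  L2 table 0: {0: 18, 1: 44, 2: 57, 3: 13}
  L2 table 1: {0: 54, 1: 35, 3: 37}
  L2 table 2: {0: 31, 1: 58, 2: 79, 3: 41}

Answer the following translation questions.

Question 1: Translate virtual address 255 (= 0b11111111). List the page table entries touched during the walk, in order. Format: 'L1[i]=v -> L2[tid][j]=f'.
Answer: L1[3]=2 -> L2[2][3]=41

Derivation:
vaddr = 255 = 0b11111111
Split: l1_idx=3, l2_idx=3, offset=15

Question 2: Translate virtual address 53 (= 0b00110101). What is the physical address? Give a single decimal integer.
vaddr = 53 = 0b00110101
Split: l1_idx=0, l2_idx=3, offset=5
L1[0] = 1
L2[1][3] = 37
paddr = 37 * 16 + 5 = 597

Answer: 597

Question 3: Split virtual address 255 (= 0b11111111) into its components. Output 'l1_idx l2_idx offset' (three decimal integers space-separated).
vaddr = 255 = 0b11111111
  top 2 bits -> l1_idx = 3
  next 2 bits -> l2_idx = 3
  bottom 4 bits -> offset = 15

Answer: 3 3 15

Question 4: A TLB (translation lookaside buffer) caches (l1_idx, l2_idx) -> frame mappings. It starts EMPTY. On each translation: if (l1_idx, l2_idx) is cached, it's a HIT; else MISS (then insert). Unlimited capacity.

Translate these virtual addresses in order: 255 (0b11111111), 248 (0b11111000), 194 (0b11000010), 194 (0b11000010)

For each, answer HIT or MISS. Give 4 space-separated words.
Answer: MISS HIT MISS HIT

Derivation:
vaddr=255: (3,3) not in TLB -> MISS, insert
vaddr=248: (3,3) in TLB -> HIT
vaddr=194: (3,0) not in TLB -> MISS, insert
vaddr=194: (3,0) in TLB -> HIT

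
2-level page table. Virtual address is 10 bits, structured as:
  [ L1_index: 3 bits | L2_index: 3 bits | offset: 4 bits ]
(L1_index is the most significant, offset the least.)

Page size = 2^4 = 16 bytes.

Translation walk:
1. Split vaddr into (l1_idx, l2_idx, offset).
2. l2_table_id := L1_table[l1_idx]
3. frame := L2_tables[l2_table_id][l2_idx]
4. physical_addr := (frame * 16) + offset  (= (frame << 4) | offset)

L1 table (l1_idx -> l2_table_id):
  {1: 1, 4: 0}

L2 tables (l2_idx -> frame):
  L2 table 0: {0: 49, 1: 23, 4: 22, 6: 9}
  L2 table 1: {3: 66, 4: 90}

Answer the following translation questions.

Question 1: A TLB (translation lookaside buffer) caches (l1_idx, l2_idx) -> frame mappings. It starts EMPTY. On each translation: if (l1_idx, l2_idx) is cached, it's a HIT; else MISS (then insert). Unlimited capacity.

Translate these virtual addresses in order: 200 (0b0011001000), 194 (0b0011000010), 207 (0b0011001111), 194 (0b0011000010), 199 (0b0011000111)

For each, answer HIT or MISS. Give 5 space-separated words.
vaddr=200: (1,4) not in TLB -> MISS, insert
vaddr=194: (1,4) in TLB -> HIT
vaddr=207: (1,4) in TLB -> HIT
vaddr=194: (1,4) in TLB -> HIT
vaddr=199: (1,4) in TLB -> HIT

Answer: MISS HIT HIT HIT HIT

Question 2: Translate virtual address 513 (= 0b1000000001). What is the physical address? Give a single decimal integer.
Answer: 785

Derivation:
vaddr = 513 = 0b1000000001
Split: l1_idx=4, l2_idx=0, offset=1
L1[4] = 0
L2[0][0] = 49
paddr = 49 * 16 + 1 = 785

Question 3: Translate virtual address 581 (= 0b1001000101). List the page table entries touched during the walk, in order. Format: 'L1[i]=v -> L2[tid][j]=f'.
vaddr = 581 = 0b1001000101
Split: l1_idx=4, l2_idx=4, offset=5

Answer: L1[4]=0 -> L2[0][4]=22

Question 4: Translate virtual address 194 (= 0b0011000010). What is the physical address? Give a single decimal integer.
vaddr = 194 = 0b0011000010
Split: l1_idx=1, l2_idx=4, offset=2
L1[1] = 1
L2[1][4] = 90
paddr = 90 * 16 + 2 = 1442

Answer: 1442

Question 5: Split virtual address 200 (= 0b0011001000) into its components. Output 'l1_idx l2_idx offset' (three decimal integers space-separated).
Answer: 1 4 8

Derivation:
vaddr = 200 = 0b0011001000
  top 3 bits -> l1_idx = 1
  next 3 bits -> l2_idx = 4
  bottom 4 bits -> offset = 8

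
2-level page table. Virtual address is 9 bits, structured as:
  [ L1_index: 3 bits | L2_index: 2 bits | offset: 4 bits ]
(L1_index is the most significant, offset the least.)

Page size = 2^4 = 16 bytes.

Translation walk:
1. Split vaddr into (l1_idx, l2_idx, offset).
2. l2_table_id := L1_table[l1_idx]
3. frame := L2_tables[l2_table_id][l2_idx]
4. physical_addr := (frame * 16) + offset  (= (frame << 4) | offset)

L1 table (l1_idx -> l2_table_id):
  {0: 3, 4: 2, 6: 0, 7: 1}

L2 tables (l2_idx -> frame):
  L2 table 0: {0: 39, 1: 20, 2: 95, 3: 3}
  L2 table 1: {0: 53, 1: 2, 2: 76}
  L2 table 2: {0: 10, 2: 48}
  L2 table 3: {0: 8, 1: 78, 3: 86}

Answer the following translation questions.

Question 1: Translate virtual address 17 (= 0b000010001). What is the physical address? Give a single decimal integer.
Answer: 1249

Derivation:
vaddr = 17 = 0b000010001
Split: l1_idx=0, l2_idx=1, offset=1
L1[0] = 3
L2[3][1] = 78
paddr = 78 * 16 + 1 = 1249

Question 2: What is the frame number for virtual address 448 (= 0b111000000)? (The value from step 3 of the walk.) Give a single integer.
vaddr = 448: l1_idx=7, l2_idx=0
L1[7] = 1; L2[1][0] = 53

Answer: 53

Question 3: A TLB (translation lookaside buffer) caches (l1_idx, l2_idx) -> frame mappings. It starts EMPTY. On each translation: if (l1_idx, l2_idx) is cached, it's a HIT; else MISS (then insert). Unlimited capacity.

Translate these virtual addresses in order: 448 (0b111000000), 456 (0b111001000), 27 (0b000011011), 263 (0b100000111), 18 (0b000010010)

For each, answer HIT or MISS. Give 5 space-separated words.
Answer: MISS HIT MISS MISS HIT

Derivation:
vaddr=448: (7,0) not in TLB -> MISS, insert
vaddr=456: (7,0) in TLB -> HIT
vaddr=27: (0,1) not in TLB -> MISS, insert
vaddr=263: (4,0) not in TLB -> MISS, insert
vaddr=18: (0,1) in TLB -> HIT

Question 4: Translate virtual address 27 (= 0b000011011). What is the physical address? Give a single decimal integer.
vaddr = 27 = 0b000011011
Split: l1_idx=0, l2_idx=1, offset=11
L1[0] = 3
L2[3][1] = 78
paddr = 78 * 16 + 11 = 1259

Answer: 1259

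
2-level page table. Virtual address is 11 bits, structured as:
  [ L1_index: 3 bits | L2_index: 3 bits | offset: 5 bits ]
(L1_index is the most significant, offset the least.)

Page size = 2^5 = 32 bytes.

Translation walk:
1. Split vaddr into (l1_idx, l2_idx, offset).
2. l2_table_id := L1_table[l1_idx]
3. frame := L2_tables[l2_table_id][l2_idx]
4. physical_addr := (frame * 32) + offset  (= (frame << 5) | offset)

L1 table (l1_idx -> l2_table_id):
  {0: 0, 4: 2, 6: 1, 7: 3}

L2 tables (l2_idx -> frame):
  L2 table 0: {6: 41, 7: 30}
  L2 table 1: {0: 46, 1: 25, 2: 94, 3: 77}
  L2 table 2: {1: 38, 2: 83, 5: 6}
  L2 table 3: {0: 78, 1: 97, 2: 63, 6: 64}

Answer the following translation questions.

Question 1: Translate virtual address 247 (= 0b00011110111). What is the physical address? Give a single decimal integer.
vaddr = 247 = 0b00011110111
Split: l1_idx=0, l2_idx=7, offset=23
L1[0] = 0
L2[0][7] = 30
paddr = 30 * 32 + 23 = 983

Answer: 983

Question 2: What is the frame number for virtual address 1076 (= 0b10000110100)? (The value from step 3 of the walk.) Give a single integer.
vaddr = 1076: l1_idx=4, l2_idx=1
L1[4] = 2; L2[2][1] = 38

Answer: 38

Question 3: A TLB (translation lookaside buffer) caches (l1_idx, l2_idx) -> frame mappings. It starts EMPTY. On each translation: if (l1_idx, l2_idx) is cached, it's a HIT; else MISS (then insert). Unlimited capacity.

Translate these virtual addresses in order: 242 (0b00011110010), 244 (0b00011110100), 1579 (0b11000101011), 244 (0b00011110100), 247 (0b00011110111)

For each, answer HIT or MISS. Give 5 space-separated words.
vaddr=242: (0,7) not in TLB -> MISS, insert
vaddr=244: (0,7) in TLB -> HIT
vaddr=1579: (6,1) not in TLB -> MISS, insert
vaddr=244: (0,7) in TLB -> HIT
vaddr=247: (0,7) in TLB -> HIT

Answer: MISS HIT MISS HIT HIT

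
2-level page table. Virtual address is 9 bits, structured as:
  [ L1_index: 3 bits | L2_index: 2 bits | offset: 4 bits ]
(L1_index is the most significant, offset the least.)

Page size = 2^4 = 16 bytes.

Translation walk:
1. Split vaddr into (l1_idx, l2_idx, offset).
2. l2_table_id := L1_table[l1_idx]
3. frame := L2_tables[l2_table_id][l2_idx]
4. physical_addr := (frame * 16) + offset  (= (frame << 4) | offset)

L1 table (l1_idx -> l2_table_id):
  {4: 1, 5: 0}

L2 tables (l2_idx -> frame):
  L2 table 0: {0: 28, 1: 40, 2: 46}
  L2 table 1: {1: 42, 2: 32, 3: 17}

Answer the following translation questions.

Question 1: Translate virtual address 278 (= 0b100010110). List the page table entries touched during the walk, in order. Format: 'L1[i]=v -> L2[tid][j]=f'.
Answer: L1[4]=1 -> L2[1][1]=42

Derivation:
vaddr = 278 = 0b100010110
Split: l1_idx=4, l2_idx=1, offset=6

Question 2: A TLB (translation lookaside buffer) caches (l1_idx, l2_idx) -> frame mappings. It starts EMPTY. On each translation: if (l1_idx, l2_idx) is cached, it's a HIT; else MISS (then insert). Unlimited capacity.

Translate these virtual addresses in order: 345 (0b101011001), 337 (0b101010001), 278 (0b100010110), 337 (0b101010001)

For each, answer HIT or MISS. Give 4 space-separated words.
Answer: MISS HIT MISS HIT

Derivation:
vaddr=345: (5,1) not in TLB -> MISS, insert
vaddr=337: (5,1) in TLB -> HIT
vaddr=278: (4,1) not in TLB -> MISS, insert
vaddr=337: (5,1) in TLB -> HIT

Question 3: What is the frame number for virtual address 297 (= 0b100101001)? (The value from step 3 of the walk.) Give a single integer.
Answer: 32

Derivation:
vaddr = 297: l1_idx=4, l2_idx=2
L1[4] = 1; L2[1][2] = 32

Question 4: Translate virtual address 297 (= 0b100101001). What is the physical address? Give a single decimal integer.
Answer: 521

Derivation:
vaddr = 297 = 0b100101001
Split: l1_idx=4, l2_idx=2, offset=9
L1[4] = 1
L2[1][2] = 32
paddr = 32 * 16 + 9 = 521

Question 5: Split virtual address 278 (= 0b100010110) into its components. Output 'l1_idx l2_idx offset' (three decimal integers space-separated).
vaddr = 278 = 0b100010110
  top 3 bits -> l1_idx = 4
  next 2 bits -> l2_idx = 1
  bottom 4 bits -> offset = 6

Answer: 4 1 6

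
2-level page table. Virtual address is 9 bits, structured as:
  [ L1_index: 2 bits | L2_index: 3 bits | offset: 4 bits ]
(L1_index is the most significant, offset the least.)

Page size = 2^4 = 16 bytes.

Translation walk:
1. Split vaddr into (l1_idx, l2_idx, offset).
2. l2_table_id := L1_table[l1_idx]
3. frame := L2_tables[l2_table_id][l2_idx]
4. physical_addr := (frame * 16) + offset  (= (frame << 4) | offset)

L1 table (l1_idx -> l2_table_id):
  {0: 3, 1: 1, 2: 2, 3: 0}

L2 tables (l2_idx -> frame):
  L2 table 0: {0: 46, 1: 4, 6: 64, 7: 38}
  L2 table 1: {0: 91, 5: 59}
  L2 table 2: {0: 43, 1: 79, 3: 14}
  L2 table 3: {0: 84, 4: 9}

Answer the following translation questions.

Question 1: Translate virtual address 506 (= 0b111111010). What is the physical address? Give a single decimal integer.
Answer: 618

Derivation:
vaddr = 506 = 0b111111010
Split: l1_idx=3, l2_idx=7, offset=10
L1[3] = 0
L2[0][7] = 38
paddr = 38 * 16 + 10 = 618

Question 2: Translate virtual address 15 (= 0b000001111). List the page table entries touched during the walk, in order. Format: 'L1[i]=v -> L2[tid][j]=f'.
vaddr = 15 = 0b000001111
Split: l1_idx=0, l2_idx=0, offset=15

Answer: L1[0]=3 -> L2[3][0]=84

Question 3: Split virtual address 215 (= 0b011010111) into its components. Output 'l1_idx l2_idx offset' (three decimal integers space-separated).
vaddr = 215 = 0b011010111
  top 2 bits -> l1_idx = 1
  next 3 bits -> l2_idx = 5
  bottom 4 bits -> offset = 7

Answer: 1 5 7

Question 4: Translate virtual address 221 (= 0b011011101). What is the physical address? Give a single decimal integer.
vaddr = 221 = 0b011011101
Split: l1_idx=1, l2_idx=5, offset=13
L1[1] = 1
L2[1][5] = 59
paddr = 59 * 16 + 13 = 957

Answer: 957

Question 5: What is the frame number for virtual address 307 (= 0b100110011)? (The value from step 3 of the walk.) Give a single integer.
vaddr = 307: l1_idx=2, l2_idx=3
L1[2] = 2; L2[2][3] = 14

Answer: 14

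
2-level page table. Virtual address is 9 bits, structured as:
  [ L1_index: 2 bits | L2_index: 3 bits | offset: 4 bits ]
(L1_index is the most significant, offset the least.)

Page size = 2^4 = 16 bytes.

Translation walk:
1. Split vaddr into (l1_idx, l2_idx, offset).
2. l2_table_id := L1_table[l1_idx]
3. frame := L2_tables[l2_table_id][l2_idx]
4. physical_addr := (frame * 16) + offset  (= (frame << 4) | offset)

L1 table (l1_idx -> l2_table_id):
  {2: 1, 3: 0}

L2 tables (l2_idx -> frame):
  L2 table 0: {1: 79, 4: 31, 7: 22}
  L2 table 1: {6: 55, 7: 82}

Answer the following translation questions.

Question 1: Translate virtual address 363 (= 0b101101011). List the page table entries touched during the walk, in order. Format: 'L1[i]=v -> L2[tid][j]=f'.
Answer: L1[2]=1 -> L2[1][6]=55

Derivation:
vaddr = 363 = 0b101101011
Split: l1_idx=2, l2_idx=6, offset=11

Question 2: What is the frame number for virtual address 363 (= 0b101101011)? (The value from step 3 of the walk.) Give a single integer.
Answer: 55

Derivation:
vaddr = 363: l1_idx=2, l2_idx=6
L1[2] = 1; L2[1][6] = 55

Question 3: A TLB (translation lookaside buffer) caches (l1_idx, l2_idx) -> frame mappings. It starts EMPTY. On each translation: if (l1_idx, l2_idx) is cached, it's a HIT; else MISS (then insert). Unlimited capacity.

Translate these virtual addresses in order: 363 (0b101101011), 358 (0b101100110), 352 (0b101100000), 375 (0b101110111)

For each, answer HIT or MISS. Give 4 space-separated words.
Answer: MISS HIT HIT MISS

Derivation:
vaddr=363: (2,6) not in TLB -> MISS, insert
vaddr=358: (2,6) in TLB -> HIT
vaddr=352: (2,6) in TLB -> HIT
vaddr=375: (2,7) not in TLB -> MISS, insert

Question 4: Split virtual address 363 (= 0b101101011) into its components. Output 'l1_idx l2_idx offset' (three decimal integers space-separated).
vaddr = 363 = 0b101101011
  top 2 bits -> l1_idx = 2
  next 3 bits -> l2_idx = 6
  bottom 4 bits -> offset = 11

Answer: 2 6 11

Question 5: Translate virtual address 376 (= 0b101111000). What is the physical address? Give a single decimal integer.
Answer: 1320

Derivation:
vaddr = 376 = 0b101111000
Split: l1_idx=2, l2_idx=7, offset=8
L1[2] = 1
L2[1][7] = 82
paddr = 82 * 16 + 8 = 1320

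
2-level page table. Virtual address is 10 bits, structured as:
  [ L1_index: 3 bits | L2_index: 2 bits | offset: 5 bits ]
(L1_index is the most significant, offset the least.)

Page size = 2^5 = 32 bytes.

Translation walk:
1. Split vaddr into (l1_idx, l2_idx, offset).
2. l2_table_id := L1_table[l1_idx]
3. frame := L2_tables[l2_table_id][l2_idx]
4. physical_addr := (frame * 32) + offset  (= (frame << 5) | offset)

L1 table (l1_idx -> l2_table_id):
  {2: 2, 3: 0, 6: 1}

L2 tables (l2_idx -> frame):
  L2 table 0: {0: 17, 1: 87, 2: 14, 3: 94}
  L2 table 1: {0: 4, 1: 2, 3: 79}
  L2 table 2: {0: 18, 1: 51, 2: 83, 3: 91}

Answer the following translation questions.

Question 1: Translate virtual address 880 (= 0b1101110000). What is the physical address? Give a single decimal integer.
Answer: 2544

Derivation:
vaddr = 880 = 0b1101110000
Split: l1_idx=6, l2_idx=3, offset=16
L1[6] = 1
L2[1][3] = 79
paddr = 79 * 32 + 16 = 2544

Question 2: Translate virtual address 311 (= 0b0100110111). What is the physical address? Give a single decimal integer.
vaddr = 311 = 0b0100110111
Split: l1_idx=2, l2_idx=1, offset=23
L1[2] = 2
L2[2][1] = 51
paddr = 51 * 32 + 23 = 1655

Answer: 1655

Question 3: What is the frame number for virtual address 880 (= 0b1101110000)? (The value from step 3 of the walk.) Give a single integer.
Answer: 79

Derivation:
vaddr = 880: l1_idx=6, l2_idx=3
L1[6] = 1; L2[1][3] = 79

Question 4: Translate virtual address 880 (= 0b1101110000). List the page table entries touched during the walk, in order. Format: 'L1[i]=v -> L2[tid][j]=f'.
vaddr = 880 = 0b1101110000
Split: l1_idx=6, l2_idx=3, offset=16

Answer: L1[6]=1 -> L2[1][3]=79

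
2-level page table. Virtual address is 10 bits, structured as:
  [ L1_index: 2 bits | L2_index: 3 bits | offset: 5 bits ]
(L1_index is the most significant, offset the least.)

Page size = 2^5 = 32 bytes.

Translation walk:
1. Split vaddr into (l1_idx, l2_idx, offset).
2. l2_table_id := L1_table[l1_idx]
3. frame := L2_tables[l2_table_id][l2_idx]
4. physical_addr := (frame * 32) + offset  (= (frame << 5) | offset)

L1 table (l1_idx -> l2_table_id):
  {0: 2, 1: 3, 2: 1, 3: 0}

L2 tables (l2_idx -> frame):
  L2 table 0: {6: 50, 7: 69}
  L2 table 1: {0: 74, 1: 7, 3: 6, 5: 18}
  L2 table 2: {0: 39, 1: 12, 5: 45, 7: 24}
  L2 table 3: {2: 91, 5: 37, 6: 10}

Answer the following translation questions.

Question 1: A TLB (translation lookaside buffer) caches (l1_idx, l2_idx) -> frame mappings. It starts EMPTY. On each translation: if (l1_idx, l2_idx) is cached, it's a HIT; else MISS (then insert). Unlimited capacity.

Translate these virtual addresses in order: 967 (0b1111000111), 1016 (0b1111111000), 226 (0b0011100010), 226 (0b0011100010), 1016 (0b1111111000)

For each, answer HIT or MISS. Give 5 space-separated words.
vaddr=967: (3,6) not in TLB -> MISS, insert
vaddr=1016: (3,7) not in TLB -> MISS, insert
vaddr=226: (0,7) not in TLB -> MISS, insert
vaddr=226: (0,7) in TLB -> HIT
vaddr=1016: (3,7) in TLB -> HIT

Answer: MISS MISS MISS HIT HIT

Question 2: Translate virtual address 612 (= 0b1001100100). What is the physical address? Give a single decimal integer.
Answer: 196

Derivation:
vaddr = 612 = 0b1001100100
Split: l1_idx=2, l2_idx=3, offset=4
L1[2] = 1
L2[1][3] = 6
paddr = 6 * 32 + 4 = 196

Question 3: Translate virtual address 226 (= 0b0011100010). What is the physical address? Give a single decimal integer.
Answer: 770

Derivation:
vaddr = 226 = 0b0011100010
Split: l1_idx=0, l2_idx=7, offset=2
L1[0] = 2
L2[2][7] = 24
paddr = 24 * 32 + 2 = 770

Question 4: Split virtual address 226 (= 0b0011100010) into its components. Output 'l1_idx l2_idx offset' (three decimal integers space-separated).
Answer: 0 7 2

Derivation:
vaddr = 226 = 0b0011100010
  top 2 bits -> l1_idx = 0
  next 3 bits -> l2_idx = 7
  bottom 5 bits -> offset = 2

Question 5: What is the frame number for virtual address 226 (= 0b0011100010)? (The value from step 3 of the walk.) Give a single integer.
Answer: 24

Derivation:
vaddr = 226: l1_idx=0, l2_idx=7
L1[0] = 2; L2[2][7] = 24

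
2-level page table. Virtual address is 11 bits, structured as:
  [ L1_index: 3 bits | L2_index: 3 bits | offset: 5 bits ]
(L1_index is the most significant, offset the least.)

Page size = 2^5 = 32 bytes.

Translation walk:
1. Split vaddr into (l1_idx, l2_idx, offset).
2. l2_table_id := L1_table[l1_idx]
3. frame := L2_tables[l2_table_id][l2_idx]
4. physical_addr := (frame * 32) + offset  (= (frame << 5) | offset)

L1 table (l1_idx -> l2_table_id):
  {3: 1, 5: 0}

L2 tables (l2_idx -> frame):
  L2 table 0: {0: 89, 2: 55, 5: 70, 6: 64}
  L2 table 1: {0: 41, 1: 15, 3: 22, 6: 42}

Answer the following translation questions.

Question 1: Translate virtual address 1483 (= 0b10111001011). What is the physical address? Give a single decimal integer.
Answer: 2059

Derivation:
vaddr = 1483 = 0b10111001011
Split: l1_idx=5, l2_idx=6, offset=11
L1[5] = 0
L2[0][6] = 64
paddr = 64 * 32 + 11 = 2059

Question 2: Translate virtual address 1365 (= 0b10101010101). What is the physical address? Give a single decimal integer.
Answer: 1781

Derivation:
vaddr = 1365 = 0b10101010101
Split: l1_idx=5, l2_idx=2, offset=21
L1[5] = 0
L2[0][2] = 55
paddr = 55 * 32 + 21 = 1781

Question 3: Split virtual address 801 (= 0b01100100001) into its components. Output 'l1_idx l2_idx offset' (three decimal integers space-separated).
vaddr = 801 = 0b01100100001
  top 3 bits -> l1_idx = 3
  next 3 bits -> l2_idx = 1
  bottom 5 bits -> offset = 1

Answer: 3 1 1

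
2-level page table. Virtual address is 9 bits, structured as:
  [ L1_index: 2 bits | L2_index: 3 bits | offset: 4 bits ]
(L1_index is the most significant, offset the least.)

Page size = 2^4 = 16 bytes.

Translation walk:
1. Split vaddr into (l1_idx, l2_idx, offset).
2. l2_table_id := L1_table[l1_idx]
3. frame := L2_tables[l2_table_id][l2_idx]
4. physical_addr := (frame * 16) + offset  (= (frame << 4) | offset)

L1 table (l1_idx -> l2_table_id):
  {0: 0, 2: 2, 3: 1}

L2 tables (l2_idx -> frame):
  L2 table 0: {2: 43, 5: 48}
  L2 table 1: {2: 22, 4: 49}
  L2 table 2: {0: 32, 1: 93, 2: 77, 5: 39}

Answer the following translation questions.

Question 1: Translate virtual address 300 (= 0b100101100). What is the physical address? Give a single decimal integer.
Answer: 1244

Derivation:
vaddr = 300 = 0b100101100
Split: l1_idx=2, l2_idx=2, offset=12
L1[2] = 2
L2[2][2] = 77
paddr = 77 * 16 + 12 = 1244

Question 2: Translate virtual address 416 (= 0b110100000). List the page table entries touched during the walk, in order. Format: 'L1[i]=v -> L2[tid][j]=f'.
Answer: L1[3]=1 -> L2[1][2]=22

Derivation:
vaddr = 416 = 0b110100000
Split: l1_idx=3, l2_idx=2, offset=0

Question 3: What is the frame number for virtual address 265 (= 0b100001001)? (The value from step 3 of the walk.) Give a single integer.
Answer: 32

Derivation:
vaddr = 265: l1_idx=2, l2_idx=0
L1[2] = 2; L2[2][0] = 32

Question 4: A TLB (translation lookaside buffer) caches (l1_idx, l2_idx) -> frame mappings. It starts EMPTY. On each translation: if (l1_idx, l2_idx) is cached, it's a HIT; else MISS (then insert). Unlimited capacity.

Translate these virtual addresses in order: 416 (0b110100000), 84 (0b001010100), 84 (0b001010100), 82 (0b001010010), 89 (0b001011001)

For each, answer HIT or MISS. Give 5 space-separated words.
Answer: MISS MISS HIT HIT HIT

Derivation:
vaddr=416: (3,2) not in TLB -> MISS, insert
vaddr=84: (0,5) not in TLB -> MISS, insert
vaddr=84: (0,5) in TLB -> HIT
vaddr=82: (0,5) in TLB -> HIT
vaddr=89: (0,5) in TLB -> HIT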